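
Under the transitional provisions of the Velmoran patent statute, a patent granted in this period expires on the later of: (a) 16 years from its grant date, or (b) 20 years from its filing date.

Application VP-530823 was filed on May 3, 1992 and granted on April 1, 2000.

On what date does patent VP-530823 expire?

(a) grant + 16 years → 1 April 2016.
(b) filing + 20 years → 3 May 2012.
Later of the two: 1 April 2016.

April 1, 2016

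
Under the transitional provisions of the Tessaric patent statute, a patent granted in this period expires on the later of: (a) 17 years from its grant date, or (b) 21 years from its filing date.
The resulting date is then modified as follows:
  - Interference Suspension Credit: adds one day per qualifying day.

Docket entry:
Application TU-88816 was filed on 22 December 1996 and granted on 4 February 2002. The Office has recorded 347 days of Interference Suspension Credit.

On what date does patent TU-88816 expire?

2020-01-17

(a) grant + 17 years → 4 February 2019.
(b) filing + 21 years → 22 December 2017.
Later of the two: 4 February 2019.
Interference Suspension Credit: +347 days → 17 January 2020.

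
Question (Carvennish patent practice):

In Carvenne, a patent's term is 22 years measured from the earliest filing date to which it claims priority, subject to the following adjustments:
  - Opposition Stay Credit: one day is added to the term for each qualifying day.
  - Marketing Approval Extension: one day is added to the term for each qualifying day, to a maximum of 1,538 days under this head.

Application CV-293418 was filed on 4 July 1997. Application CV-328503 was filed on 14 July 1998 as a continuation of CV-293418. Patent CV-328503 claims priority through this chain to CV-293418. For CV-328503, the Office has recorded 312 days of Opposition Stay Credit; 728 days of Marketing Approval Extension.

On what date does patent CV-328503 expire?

Earliest priority filing: 4 July 1997.
Base term: 4 July 1997 + 22 years → 4 July 2019.
Opposition Stay Credit: +312 days → 11 May 2020.
Marketing Approval Extension: 728 days (within the 1538-day cap) → +728 days → 9 May 2022.

May 9, 2022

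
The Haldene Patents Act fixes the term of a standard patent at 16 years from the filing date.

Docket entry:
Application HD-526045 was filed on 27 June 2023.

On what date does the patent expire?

2039-06-27

Filing date + 16 years → 27 June 2039.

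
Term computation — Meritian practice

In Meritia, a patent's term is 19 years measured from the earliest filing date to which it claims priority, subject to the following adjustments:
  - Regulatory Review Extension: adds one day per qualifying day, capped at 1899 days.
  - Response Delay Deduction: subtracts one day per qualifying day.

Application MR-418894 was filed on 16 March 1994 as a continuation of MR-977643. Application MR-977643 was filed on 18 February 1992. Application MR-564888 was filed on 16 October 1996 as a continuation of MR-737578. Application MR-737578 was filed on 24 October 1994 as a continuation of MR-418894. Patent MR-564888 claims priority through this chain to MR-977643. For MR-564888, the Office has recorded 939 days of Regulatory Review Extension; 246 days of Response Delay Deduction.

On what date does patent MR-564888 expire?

January 11, 2013

Earliest priority filing: 18 February 1992.
Base term: 18 February 1992 + 19 years → 18 February 2011.
Regulatory Review Extension: 939 days (within the 1899-day cap) → +939 days → 14 September 2013.
Response Delay Deduction: −246 days → 11 January 2013.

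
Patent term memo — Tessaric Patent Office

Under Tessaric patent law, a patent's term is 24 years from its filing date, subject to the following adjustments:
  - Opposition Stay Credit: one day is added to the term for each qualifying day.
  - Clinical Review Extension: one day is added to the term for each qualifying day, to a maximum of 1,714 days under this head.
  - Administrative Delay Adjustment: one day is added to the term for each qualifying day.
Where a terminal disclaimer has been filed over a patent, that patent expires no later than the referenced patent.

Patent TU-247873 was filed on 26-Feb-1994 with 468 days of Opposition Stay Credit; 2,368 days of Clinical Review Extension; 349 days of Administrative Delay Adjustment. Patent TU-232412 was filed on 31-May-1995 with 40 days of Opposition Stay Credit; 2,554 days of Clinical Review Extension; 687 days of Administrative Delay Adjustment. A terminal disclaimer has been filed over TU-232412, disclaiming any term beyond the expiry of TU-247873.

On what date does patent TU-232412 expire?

Natural term of TU-232412:
  Base: filing + 24 years → 31 May 2019.
  Opposition Stay Credit: +40 days → 10 July 2019.
  Clinical Review Extension: 2554 days claimed exceeds the 1714-day cap, so +1714 days → 19 March 2024.
  Administrative Delay Adjustment: +687 days → 4 February 2026.
Expiry of referenced patent TU-247873:
  Base: filing + 24 years → 26 February 2018.
  Opposition Stay Credit: +468 days → 9 June 2019.
  Clinical Review Extension: 2368 days claimed exceeds the 1714-day cap, so +1714 days → 17 February 2024.
  Administrative Delay Adjustment: +349 days → 31 January 2025.
Terminal disclaimer: TU-232412 expires on the earlier of 4 February 2026 and 31 January 2025.

2025-01-31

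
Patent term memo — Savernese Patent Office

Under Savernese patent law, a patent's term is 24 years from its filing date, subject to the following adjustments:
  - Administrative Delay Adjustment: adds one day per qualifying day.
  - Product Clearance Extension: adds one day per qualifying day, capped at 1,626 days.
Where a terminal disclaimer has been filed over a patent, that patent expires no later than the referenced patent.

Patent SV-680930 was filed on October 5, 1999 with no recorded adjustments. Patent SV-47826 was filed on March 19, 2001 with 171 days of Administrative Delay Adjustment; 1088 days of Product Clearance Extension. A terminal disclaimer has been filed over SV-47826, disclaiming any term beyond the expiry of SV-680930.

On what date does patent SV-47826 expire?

October 5, 2023

Natural term of SV-47826:
  Base: filing + 24 years → 19 March 2025.
  Administrative Delay Adjustment: +171 days → 6 September 2025.
  Product Clearance Extension: 1088 days (within the 1626-day cap) → +1088 days → 29 August 2028.
Expiry of referenced patent SV-680930:
  Base: filing + 24 years → 5 October 2023.
Terminal disclaimer: SV-47826 expires on the earlier of 29 August 2028 and 5 October 2023.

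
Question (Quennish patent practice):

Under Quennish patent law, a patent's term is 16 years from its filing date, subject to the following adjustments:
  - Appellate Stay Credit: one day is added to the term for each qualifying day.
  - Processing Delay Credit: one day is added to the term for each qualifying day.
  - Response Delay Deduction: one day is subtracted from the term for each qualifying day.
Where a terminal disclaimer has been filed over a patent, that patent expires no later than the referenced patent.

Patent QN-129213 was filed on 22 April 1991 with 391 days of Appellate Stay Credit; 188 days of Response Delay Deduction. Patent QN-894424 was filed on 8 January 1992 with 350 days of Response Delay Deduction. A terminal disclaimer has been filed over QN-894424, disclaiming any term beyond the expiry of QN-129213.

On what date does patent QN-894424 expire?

2007-01-23

Natural term of QN-894424:
  Base: filing + 16 years → 8 January 2008.
  Response Delay Deduction: −350 days → 23 January 2007.
Expiry of referenced patent QN-129213:
  Base: filing + 16 years → 22 April 2007.
  Appellate Stay Credit: +391 days → 17 May 2008.
  Response Delay Deduction: −188 days → 11 November 2007.
Terminal disclaimer: QN-894424 expires on the earlier of 23 January 2007 and 11 November 2007.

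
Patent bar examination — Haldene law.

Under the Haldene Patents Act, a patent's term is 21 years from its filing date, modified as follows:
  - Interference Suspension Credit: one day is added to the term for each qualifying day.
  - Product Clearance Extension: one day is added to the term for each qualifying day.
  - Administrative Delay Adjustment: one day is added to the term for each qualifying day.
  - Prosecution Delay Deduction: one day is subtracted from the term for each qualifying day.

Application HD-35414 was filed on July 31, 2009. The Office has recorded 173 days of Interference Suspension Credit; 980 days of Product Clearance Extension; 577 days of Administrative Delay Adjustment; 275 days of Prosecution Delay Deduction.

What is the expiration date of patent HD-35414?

2034-07-25

Base term: filing date + 21 years → 31 July 2030.
Interference Suspension Credit: +173 days → 20 January 2031.
Product Clearance Extension: +980 days → 26 September 2033.
Administrative Delay Adjustment: +577 days → 26 April 2035.
Prosecution Delay Deduction: −275 days → 25 July 2034.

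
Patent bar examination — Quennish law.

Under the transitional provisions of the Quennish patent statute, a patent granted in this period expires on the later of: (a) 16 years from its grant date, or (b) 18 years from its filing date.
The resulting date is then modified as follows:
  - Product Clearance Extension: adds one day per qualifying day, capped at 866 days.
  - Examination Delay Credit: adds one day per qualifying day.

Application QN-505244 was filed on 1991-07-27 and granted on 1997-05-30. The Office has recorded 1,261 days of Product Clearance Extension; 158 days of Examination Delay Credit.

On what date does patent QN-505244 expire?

(a) grant + 16 years → 30 May 2013.
(b) filing + 18 years → 27 July 2009.
Later of the two: 30 May 2013.
Product Clearance Extension: 1261 days claimed exceeds the 866-day cap, so +866 days → 13 October 2015.
Examination Delay Credit: +158 days → 19 March 2016.

2016-03-19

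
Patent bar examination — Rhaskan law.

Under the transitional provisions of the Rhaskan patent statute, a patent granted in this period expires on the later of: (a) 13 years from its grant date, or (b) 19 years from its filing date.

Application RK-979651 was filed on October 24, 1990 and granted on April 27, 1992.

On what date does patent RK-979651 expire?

(a) grant + 13 years → 27 April 2005.
(b) filing + 19 years → 24 October 2009.
Later of the two: 24 October 2009.

2009-10-24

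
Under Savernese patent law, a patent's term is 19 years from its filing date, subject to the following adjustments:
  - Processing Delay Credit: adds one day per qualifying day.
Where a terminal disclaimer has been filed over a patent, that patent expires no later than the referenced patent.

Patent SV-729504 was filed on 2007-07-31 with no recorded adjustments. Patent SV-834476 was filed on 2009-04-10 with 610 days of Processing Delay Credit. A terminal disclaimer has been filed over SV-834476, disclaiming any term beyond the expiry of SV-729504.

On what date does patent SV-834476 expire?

Natural term of SV-834476:
  Base: filing + 19 years → 10 April 2028.
  Processing Delay Credit: +610 days → 11 December 2029.
Expiry of referenced patent SV-729504:
  Base: filing + 19 years → 31 July 2026.
Terminal disclaimer: SV-834476 expires on the earlier of 11 December 2029 and 31 July 2026.

2026-07-31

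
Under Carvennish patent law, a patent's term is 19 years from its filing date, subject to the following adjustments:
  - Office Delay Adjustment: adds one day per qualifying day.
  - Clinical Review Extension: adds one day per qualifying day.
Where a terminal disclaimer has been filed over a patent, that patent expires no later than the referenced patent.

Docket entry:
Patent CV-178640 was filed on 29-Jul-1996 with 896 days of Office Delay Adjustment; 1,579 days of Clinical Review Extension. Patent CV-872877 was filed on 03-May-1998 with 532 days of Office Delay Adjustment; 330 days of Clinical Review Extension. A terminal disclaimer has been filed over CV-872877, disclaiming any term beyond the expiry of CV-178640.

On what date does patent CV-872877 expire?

Natural term of CV-872877:
  Base: filing + 19 years → 3 May 2017.
  Office Delay Adjustment: +532 days → 17 October 2018.
  Clinical Review Extension: +330 days → 12 September 2019.
Expiry of referenced patent CV-178640:
  Base: filing + 19 years → 29 July 2015.
  Office Delay Adjustment: +896 days → 10 January 2018.
  Clinical Review Extension: +1579 days → 8 May 2022.
Terminal disclaimer: CV-872877 expires on the earlier of 12 September 2019 and 8 May 2022.

2019-09-12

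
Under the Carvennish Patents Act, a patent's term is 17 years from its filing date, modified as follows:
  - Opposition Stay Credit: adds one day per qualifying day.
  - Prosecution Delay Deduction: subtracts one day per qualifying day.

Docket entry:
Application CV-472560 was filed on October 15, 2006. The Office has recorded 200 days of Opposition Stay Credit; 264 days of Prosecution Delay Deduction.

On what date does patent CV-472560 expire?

August 12, 2023

Base term: filing date + 17 years → 15 October 2023.
Opposition Stay Credit: +200 days → 2 May 2024.
Prosecution Delay Deduction: −264 days → 12 August 2023.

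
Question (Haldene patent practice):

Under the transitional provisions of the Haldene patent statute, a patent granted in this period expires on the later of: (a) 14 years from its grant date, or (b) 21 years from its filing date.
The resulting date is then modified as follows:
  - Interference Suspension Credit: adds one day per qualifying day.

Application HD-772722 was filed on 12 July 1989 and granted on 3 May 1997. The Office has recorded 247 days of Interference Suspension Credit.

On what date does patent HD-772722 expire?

(a) grant + 14 years → 3 May 2011.
(b) filing + 21 years → 12 July 2010.
Later of the two: 3 May 2011.
Interference Suspension Credit: +247 days → 5 January 2012.

January 5, 2012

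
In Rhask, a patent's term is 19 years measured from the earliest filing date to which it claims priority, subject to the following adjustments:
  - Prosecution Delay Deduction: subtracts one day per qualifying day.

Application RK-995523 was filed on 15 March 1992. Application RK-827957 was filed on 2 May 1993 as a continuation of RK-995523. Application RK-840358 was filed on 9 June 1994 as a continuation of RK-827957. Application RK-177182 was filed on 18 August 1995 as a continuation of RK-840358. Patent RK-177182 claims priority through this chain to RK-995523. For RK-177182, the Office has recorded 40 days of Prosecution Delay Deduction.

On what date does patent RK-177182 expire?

Earliest priority filing: 15 March 1992.
Base term: 15 March 1992 + 19 years → 15 March 2011.
Prosecution Delay Deduction: −40 days → 3 February 2011.

2011-02-03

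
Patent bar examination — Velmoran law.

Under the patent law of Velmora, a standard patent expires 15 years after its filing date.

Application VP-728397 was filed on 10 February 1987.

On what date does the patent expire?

Filing date + 15 years → 10 February 2002.

February 10, 2002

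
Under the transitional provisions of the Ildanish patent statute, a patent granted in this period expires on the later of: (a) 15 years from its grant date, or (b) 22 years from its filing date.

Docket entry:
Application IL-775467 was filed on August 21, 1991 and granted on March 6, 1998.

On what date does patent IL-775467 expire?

(a) grant + 15 years → 6 March 2013.
(b) filing + 22 years → 21 August 2013.
Later of the two: 21 August 2013.

August 21, 2013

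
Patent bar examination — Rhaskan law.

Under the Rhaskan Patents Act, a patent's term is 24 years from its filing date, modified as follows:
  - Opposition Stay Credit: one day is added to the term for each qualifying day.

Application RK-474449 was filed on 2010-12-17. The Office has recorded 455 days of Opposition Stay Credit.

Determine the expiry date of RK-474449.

March 16, 2036

Base term: filing date + 24 years → 17 December 2034.
Opposition Stay Credit: +455 days → 16 March 2036.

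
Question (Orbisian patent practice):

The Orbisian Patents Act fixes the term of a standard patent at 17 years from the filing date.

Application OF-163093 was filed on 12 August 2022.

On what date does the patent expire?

August 12, 2039

Filing date + 17 years → 12 August 2039.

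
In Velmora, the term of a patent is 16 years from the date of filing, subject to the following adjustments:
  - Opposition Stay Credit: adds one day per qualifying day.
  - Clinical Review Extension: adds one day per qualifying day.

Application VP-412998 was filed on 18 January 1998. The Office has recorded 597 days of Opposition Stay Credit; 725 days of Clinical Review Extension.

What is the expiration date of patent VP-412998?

2017-09-01

Base term: filing date + 16 years → 18 January 2014.
Opposition Stay Credit: +597 days → 7 September 2015.
Clinical Review Extension: +725 days → 1 September 2017.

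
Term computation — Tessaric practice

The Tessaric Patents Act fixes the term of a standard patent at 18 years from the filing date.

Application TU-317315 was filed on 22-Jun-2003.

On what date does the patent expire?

2021-06-22

Filing date + 18 years → 22 June 2021.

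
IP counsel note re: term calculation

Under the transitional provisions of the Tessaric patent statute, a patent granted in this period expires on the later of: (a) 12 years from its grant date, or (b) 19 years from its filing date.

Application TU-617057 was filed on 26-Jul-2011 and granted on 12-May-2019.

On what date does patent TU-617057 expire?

(a) grant + 12 years → 12 May 2031.
(b) filing + 19 years → 26 July 2030.
Later of the two: 12 May 2031.

2031-05-12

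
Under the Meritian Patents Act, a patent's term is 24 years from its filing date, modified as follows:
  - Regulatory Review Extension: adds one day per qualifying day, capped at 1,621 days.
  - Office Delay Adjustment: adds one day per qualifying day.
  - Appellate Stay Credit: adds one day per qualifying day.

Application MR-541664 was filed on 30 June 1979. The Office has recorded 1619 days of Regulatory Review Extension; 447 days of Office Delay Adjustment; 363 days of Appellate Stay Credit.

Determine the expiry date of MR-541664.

Base term: filing date + 24 years → 30 June 2003.
Regulatory Review Extension: 1619 days (within the 1621-day cap) → +1619 days → 5 December 2007.
Office Delay Adjustment: +447 days → 24 February 2009.
Appellate Stay Credit: +363 days → 22 February 2010.

February 22, 2010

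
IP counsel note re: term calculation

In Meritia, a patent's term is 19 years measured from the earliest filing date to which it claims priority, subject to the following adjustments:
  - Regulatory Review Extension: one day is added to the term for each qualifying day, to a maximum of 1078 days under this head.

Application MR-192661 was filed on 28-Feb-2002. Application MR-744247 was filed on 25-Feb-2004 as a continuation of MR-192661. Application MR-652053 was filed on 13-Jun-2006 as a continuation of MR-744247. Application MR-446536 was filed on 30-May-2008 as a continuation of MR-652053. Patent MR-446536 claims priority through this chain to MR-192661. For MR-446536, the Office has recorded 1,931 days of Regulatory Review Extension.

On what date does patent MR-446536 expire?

Earliest priority filing: 28 February 2002.
Base term: 28 February 2002 + 19 years → 28 February 2021.
Regulatory Review Extension: 1931 days claimed exceeds the 1078-day cap, so +1078 days → 11 February 2024.

February 11, 2024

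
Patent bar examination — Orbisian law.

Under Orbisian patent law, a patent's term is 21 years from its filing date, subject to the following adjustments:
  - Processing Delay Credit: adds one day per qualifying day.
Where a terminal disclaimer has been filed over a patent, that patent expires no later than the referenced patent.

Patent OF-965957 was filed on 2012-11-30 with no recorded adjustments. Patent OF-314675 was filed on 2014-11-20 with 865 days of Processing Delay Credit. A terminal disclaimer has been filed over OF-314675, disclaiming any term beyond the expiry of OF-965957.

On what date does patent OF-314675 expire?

2033-11-30

Natural term of OF-314675:
  Base: filing + 21 years → 20 November 2035.
  Processing Delay Credit: +865 days → 3 April 2038.
Expiry of referenced patent OF-965957:
  Base: filing + 21 years → 30 November 2033.
Terminal disclaimer: OF-314675 expires on the earlier of 3 April 2038 and 30 November 2033.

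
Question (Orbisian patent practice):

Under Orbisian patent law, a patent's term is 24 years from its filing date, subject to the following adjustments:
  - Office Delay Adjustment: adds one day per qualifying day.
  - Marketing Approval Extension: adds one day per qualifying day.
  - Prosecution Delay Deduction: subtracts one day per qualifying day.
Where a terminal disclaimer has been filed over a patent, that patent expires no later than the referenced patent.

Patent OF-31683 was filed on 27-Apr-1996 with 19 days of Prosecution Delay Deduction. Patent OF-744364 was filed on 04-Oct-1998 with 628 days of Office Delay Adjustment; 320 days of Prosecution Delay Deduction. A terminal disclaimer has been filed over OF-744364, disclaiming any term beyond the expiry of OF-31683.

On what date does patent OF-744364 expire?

Natural term of OF-744364:
  Base: filing + 24 years → 4 October 2022.
  Office Delay Adjustment: +628 days → 23 June 2024.
  Prosecution Delay Deduction: −320 days → 8 August 2023.
Expiry of referenced patent OF-31683:
  Base: filing + 24 years → 27 April 2020.
  Prosecution Delay Deduction: −19 days → 8 April 2020.
Terminal disclaimer: OF-744364 expires on the earlier of 8 August 2023 and 8 April 2020.

2020-04-08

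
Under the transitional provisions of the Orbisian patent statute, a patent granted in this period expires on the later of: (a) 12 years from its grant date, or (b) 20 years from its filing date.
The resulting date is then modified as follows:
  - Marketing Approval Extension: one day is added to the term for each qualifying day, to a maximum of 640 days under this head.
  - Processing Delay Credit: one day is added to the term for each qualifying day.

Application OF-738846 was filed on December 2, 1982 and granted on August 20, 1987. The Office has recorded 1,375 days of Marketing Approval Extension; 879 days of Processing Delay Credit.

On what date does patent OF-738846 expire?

2007-01-29

(a) grant + 12 years → 20 August 1999.
(b) filing + 20 years → 2 December 2002.
Later of the two: 2 December 2002.
Marketing Approval Extension: 1375 days claimed exceeds the 640-day cap, so +640 days → 2 September 2004.
Processing Delay Credit: +879 days → 29 January 2007.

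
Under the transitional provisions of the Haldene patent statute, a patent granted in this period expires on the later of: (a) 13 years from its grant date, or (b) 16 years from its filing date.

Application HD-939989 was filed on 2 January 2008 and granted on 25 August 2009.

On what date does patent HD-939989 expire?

2024-01-02

(a) grant + 13 years → 25 August 2022.
(b) filing + 16 years → 2 January 2024.
Later of the two: 2 January 2024.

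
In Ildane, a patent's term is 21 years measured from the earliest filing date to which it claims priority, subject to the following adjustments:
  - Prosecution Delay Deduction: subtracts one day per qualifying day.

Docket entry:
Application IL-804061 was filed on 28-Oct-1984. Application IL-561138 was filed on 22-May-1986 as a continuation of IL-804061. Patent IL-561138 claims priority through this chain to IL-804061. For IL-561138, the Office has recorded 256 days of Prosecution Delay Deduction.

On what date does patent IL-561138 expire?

February 14, 2005

Earliest priority filing: 28 October 1984.
Base term: 28 October 1984 + 21 years → 28 October 2005.
Prosecution Delay Deduction: −256 days → 14 February 2005.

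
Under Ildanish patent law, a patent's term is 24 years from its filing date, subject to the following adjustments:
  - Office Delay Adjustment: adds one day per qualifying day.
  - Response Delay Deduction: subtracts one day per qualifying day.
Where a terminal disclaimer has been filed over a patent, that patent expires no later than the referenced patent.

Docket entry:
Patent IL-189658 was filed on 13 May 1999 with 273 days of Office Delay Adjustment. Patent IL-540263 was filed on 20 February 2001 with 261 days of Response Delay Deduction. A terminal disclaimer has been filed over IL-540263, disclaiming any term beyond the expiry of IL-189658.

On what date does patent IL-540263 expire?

Natural term of IL-540263:
  Base: filing + 24 years → 20 February 2025.
  Response Delay Deduction: −261 days → 4 June 2024.
Expiry of referenced patent IL-189658:
  Base: filing + 24 years → 13 May 2023.
  Office Delay Adjustment: +273 days → 10 February 2024.
Terminal disclaimer: IL-540263 expires on the earlier of 4 June 2024 and 10 February 2024.

2024-02-10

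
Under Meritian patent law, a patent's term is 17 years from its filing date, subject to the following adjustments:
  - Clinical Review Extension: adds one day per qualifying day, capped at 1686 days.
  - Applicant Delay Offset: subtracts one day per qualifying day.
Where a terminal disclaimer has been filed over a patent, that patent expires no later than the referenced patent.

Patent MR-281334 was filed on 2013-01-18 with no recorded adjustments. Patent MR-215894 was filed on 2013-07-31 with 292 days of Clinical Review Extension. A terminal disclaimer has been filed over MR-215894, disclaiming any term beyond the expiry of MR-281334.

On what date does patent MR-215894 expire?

Natural term of MR-215894:
  Base: filing + 17 years → 31 July 2030.
  Clinical Review Extension: 292 days (within the 1686-day cap) → +292 days → 19 May 2031.
Expiry of referenced patent MR-281334:
  Base: filing + 17 years → 18 January 2030.
Terminal disclaimer: MR-215894 expires on the earlier of 19 May 2031 and 18 January 2030.

2030-01-18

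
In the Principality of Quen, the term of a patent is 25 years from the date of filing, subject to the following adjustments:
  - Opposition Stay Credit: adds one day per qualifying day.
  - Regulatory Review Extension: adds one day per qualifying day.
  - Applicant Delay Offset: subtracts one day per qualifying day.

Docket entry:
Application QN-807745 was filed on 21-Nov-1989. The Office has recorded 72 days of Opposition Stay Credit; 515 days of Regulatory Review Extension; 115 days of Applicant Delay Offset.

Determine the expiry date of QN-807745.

Base term: filing date + 25 years → 21 November 2014.
Opposition Stay Credit: +72 days → 1 February 2015.
Regulatory Review Extension: +515 days → 30 June 2016.
Applicant Delay Offset: −115 days → 7 March 2016.

March 7, 2016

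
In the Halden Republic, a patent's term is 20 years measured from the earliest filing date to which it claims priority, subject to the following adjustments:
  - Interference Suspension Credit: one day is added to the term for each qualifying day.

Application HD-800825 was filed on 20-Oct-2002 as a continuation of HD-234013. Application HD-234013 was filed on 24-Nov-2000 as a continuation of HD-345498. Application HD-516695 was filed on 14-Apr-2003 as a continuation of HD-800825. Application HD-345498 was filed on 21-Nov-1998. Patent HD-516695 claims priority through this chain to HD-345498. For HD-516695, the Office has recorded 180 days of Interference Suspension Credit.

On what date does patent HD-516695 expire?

Earliest priority filing: 21 November 1998.
Base term: 21 November 1998 + 20 years → 21 November 2018.
Interference Suspension Credit: +180 days → 20 May 2019.

2019-05-20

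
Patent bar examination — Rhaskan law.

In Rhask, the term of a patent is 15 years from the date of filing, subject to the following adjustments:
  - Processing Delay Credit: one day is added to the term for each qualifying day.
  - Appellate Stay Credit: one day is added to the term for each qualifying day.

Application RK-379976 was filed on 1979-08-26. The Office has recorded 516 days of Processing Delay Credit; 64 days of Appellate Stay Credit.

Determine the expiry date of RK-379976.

1996-03-28

Base term: filing date + 15 years → 26 August 1994.
Processing Delay Credit: +516 days → 24 January 1996.
Appellate Stay Credit: +64 days → 28 March 1996.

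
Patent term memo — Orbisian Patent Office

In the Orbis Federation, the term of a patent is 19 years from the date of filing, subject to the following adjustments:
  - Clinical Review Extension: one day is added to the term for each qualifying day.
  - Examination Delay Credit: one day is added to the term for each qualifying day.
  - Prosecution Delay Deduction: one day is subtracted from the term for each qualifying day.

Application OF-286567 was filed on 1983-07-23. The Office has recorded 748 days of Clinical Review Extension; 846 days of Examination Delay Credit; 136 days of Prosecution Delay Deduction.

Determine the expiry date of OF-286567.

July 20, 2006

Base term: filing date + 19 years → 23 July 2002.
Clinical Review Extension: +748 days → 9 August 2004.
Examination Delay Credit: +846 days → 3 December 2006.
Prosecution Delay Deduction: −136 days → 20 July 2006.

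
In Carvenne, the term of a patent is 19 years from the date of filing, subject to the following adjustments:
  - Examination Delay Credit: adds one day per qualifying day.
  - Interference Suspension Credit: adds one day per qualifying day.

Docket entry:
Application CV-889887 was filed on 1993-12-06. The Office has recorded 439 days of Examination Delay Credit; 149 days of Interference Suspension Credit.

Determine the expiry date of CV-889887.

July 17, 2014

Base term: filing date + 19 years → 6 December 2012.
Examination Delay Credit: +439 days → 18 February 2014.
Interference Suspension Credit: +149 days → 17 July 2014.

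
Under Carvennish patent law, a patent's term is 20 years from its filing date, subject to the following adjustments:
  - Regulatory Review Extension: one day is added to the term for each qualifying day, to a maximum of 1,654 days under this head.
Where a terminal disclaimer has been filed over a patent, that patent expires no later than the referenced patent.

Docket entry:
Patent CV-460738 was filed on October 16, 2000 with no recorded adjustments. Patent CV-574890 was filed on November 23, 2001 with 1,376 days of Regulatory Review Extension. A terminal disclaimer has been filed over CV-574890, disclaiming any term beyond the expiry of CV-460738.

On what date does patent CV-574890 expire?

October 16, 2020

Natural term of CV-574890:
  Base: filing + 20 years → 23 November 2021.
  Regulatory Review Extension: 1376 days (within the 1654-day cap) → +1376 days → 30 August 2025.
Expiry of referenced patent CV-460738:
  Base: filing + 20 years → 16 October 2020.
Terminal disclaimer: CV-574890 expires on the earlier of 30 August 2025 and 16 October 2020.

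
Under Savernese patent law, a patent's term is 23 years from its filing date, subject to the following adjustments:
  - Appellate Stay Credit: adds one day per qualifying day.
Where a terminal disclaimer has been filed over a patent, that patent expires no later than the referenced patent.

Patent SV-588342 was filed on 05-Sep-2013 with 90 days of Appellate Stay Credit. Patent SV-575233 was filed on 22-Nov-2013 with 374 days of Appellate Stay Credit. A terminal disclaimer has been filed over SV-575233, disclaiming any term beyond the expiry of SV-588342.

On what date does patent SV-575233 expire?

2036-12-04

Natural term of SV-575233:
  Base: filing + 23 years → 22 November 2036.
  Appellate Stay Credit: +374 days → 1 December 2037.
Expiry of referenced patent SV-588342:
  Base: filing + 23 years → 5 September 2036.
  Appellate Stay Credit: +90 days → 4 December 2036.
Terminal disclaimer: SV-575233 expires on the earlier of 1 December 2037 and 4 December 2036.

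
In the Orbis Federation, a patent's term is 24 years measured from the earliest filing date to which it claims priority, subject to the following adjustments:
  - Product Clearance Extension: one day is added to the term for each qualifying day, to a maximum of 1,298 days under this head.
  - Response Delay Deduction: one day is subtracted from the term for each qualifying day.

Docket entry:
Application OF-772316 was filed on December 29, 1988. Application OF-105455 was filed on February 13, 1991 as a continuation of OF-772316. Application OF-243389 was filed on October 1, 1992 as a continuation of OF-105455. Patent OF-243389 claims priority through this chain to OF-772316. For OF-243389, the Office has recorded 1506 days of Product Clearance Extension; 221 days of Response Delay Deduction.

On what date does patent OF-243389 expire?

Earliest priority filing: 29 December 1988.
Base term: 29 December 1988 + 24 years → 29 December 2012.
Product Clearance Extension: 1506 days claimed exceeds the 1298-day cap, so +1298 days → 19 July 2016.
Response Delay Deduction: −221 days → 11 December 2015.

2015-12-11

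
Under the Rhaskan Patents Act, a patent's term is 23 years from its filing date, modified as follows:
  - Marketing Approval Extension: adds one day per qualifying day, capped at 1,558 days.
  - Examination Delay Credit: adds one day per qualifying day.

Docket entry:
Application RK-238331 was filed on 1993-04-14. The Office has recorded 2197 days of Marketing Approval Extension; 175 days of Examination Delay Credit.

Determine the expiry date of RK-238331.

2021-01-11

Base term: filing date + 23 years → 14 April 2016.
Marketing Approval Extension: 2197 days claimed exceeds the 1558-day cap, so +1558 days → 20 July 2020.
Examination Delay Credit: +175 days → 11 January 2021.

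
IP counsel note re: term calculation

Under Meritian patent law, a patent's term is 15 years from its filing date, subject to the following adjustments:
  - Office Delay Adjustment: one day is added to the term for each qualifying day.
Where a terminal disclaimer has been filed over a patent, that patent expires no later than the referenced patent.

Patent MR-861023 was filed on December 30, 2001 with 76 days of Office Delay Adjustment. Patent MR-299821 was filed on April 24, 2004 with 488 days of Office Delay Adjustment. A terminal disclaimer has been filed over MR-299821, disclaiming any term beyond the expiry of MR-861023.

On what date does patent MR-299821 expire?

Natural term of MR-299821:
  Base: filing + 15 years → 24 April 2019.
  Office Delay Adjustment: +488 days → 24 August 2020.
Expiry of referenced patent MR-861023:
  Base: filing + 15 years → 30 December 2016.
  Office Delay Adjustment: +76 days → 16 March 2017.
Terminal disclaimer: MR-299821 expires on the earlier of 24 August 2020 and 16 March 2017.

March 16, 2017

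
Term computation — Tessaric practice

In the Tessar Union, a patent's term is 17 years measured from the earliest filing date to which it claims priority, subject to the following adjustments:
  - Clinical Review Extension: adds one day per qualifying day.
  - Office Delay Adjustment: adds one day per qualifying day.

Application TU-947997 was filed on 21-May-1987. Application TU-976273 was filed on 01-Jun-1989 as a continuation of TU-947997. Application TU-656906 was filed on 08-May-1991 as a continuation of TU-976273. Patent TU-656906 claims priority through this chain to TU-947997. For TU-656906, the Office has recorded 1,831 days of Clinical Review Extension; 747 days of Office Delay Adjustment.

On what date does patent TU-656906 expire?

Earliest priority filing: 21 May 1987.
Base term: 21 May 1987 + 17 years → 21 May 2004.
Clinical Review Extension: +1831 days → 26 May 2009.
Office Delay Adjustment: +747 days → 12 June 2011.

2011-06-12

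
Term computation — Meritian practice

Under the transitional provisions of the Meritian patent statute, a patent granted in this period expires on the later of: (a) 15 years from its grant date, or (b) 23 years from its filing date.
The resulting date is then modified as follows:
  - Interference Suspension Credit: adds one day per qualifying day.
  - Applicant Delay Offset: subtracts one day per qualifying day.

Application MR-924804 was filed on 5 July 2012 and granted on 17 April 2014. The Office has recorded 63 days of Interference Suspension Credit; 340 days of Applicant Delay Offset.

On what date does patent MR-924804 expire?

(a) grant + 15 years → 17 April 2029.
(b) filing + 23 years → 5 July 2035.
Later of the two: 5 July 2035.
Interference Suspension Credit: +63 days → 6 September 2035.
Applicant Delay Offset: −340 days → 1 October 2034.

2034-10-01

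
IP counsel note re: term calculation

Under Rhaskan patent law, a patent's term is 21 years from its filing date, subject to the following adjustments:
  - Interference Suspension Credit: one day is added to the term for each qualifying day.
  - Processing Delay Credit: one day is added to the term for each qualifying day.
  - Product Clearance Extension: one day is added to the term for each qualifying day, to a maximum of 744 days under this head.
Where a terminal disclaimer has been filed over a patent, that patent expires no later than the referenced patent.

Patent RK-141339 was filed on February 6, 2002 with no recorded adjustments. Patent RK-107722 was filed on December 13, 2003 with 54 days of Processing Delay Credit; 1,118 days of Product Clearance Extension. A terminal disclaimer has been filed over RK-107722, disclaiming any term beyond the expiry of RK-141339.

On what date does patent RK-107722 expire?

Natural term of RK-107722:
  Base: filing + 21 years → 13 December 2024.
  Processing Delay Credit: +54 days → 5 February 2025.
  Product Clearance Extension: 1118 days claimed exceeds the 744-day cap, so +744 days → 19 February 2027.
Expiry of referenced patent RK-141339:
  Base: filing + 21 years → 6 February 2023.
Terminal disclaimer: RK-107722 expires on the earlier of 19 February 2027 and 6 February 2023.

2023-02-06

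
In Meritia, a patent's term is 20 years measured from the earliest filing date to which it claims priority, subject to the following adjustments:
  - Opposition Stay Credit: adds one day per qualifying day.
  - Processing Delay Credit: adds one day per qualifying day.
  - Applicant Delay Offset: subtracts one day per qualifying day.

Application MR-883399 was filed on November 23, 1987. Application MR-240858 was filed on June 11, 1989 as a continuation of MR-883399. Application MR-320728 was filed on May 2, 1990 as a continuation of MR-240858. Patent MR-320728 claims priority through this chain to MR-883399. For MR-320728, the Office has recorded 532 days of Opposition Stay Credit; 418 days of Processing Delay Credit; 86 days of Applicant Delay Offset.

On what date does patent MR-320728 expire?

Earliest priority filing: 23 November 1987.
Base term: 23 November 1987 + 20 years → 23 November 2007.
Opposition Stay Credit: +532 days → 8 May 2009.
Processing Delay Credit: +418 days → 30 June 2010.
Applicant Delay Offset: −86 days → 5 April 2010.

2010-04-05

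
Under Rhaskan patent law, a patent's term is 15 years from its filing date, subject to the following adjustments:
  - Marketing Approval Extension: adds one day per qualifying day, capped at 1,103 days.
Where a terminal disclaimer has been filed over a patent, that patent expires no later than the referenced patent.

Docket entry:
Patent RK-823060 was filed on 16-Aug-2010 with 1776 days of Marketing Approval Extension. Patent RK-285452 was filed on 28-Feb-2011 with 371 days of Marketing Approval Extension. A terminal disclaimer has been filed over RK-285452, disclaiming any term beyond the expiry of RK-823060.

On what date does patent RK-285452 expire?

2027-03-06

Natural term of RK-285452:
  Base: filing + 15 years → 28 February 2026.
  Marketing Approval Extension: 371 days (within the 1103-day cap) → +371 days → 6 March 2027.
Expiry of referenced patent RK-823060:
  Base: filing + 15 years → 16 August 2025.
  Marketing Approval Extension: 1776 days claimed exceeds the 1103-day cap, so +1103 days → 23 August 2028.
Terminal disclaimer: RK-285452 expires on the earlier of 6 March 2027 and 23 August 2028.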